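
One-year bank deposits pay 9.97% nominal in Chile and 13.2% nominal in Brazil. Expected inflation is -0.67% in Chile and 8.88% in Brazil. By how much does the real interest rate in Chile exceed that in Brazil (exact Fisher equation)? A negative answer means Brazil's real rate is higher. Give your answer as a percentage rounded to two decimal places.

Chile: (1 + 0.0997)/(1 − 0.0067) − 1 = 10.7118%
Brazil: (1 + 0.1320)/(1 + 0.0888) − 1 = 3.9677%
Differential = 10.7118% − 3.9677% = 6.7441% → 6.74%.

6.74%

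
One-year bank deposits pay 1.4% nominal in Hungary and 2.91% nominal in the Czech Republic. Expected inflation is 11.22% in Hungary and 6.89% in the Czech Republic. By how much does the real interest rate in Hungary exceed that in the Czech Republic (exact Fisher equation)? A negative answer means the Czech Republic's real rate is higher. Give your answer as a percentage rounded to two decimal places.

-5.11%

Hungary: (1 + 0.0140)/(1 + 0.1122) − 1 = -8.8293%
The Czech Republic: (1 + 0.0291)/(1 + 0.0689) − 1 = -3.7235%
Differential = -8.8293% − (-3.7235%) = -5.1059% → -5.11%.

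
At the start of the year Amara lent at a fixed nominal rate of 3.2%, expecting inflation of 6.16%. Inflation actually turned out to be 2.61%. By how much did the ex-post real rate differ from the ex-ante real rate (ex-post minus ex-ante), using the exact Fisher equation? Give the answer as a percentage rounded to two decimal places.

Ex-ante: (1 + 0.0320)/(1 + 0.0616) − 1 = -2.7882%
Ex-post: (1 + 0.0320)/(1 + 0.0261) − 1 = 0.5750%
Difference (ex-post − ex-ante) = 3.3632% → 3.36%.

3.36%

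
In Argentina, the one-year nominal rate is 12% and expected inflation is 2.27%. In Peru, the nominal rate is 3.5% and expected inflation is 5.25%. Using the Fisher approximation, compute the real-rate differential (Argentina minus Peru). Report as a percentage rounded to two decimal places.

11.48%

Argentina: 12% − 2.27% = 9.730%
Peru: 3.5% − 5.25% = -1.750%
Differential = 11.480% → 11.48%.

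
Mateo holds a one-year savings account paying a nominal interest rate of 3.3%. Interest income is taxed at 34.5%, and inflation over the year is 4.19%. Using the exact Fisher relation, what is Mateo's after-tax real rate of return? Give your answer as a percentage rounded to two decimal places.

-1.95%

After-tax nominal return = 3.3% × (1 − 0.345) = 2.1615%.
1 + r = 1.021615 / 1.04190 = 0.980531
After-tax real rate = 0.980531 − 1 → -1.95%.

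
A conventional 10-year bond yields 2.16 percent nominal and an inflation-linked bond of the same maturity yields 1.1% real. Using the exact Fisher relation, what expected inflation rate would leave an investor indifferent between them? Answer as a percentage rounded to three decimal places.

(1 + π) = (1 + i)/(1 + r) = 1.02160 / 1.01100 = 1.0104847
Break-even inflation = 1.0104847 − 1 → 1.048%.

1.048%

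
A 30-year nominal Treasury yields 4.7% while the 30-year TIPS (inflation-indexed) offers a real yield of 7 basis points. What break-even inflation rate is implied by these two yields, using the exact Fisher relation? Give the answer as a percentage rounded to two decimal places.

(1 + π) = (1 + i)/(1 + r) = 1.04700 / 1.00070 = 1.046268
Break-even inflation = 1.046268 − 1 → 4.63%.

4.63%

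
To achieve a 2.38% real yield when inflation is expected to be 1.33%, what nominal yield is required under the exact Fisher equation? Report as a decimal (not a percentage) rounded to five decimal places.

0.03742

(1 + i) = (1 + r)(1 + π) = 1.02380 × 1.01330 = 1.03741654
i = 1.03741654 − 1, so the required nominal rate is 0.03742.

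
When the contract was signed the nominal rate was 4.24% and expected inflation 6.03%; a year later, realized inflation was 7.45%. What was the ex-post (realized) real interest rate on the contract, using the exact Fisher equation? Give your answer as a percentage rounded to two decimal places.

Ex-post: (1 + 0.0424)/(1 + 0.0745) − 1 = -2.9874%
So the realized real rate is -2.99%.

-2.99%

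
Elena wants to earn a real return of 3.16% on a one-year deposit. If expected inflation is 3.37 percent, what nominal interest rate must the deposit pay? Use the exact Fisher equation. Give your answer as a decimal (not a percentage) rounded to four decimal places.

0.0664

(1 + i) = (1 + r)(1 + π) = 1.03160 × 1.03370 = 1.06636492
i = 1.06636492 − 1, so the required nominal rate is 0.0664.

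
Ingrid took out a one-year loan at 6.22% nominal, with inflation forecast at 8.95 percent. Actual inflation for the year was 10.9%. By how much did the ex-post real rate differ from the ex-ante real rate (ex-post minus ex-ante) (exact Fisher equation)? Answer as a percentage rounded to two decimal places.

-1.71%

Ex-ante: (1 + 0.0622)/(1 + 0.0895) − 1 = -2.5057%
Ex-post: (1 + 0.0622)/(1 + 0.1090) − 1 = -4.2200%
Difference (ex-post − ex-ante) = -1.7143% → -1.71%.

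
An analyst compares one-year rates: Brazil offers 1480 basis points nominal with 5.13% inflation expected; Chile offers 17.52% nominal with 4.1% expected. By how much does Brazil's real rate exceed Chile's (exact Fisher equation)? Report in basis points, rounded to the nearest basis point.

Brazil: (1 + 0.1480)/(1 + 0.0513) − 1 = 9.1981%
Chile: (1 + 0.1752)/(1 + 0.0410) − 1 = 12.8915%
Differential = 9.1981% − 12.8915% = -3.6933% → -369 basis points.

-369 basis points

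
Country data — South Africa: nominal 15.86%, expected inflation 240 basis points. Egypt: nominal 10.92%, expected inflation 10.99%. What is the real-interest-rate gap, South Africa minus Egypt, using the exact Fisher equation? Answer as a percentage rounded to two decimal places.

South Africa: (1 + 0.1586)/(1 + 0.0240) − 1 = 13.1445%
Egypt: (1 + 0.1092)/(1 + 0.1099) − 1 = -0.0631%
Differential = 13.1445% − (-0.0631%) = 13.2076% → 13.21%.

13.21%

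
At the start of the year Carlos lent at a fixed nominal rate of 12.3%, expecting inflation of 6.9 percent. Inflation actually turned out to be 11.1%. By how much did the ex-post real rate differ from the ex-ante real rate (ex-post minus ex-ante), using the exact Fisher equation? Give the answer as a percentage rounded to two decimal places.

-3.97%

Ex-ante: (1 + 0.1230)/(1 + 0.0690) − 1 = 5.0514%
Ex-post: (1 + 0.1230)/(1 + 0.1110) − 1 = 1.0801%
Difference (ex-post − ex-ante) = -3.9713% → -3.97%.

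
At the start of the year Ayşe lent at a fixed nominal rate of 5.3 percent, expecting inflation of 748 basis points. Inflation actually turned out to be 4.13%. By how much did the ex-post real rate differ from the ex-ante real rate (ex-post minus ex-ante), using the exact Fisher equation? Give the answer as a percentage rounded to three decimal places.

3.152%

Ex-ante: (1 + 0.0530)/(1 + 0.0748) − 1 = -2.0283%
Ex-post: (1 + 0.0530)/(1 + 0.0413) − 1 = 1.1236%
Difference (ex-post − ex-ante) = 3.1519% → 3.152%.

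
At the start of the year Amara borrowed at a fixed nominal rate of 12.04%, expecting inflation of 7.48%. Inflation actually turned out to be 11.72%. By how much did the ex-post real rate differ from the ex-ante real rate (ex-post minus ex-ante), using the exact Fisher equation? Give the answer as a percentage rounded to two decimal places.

Ex-ante: (1 + 0.1204)/(1 + 0.0748) − 1 = 4.2426%
Ex-post: (1 + 0.1204)/(1 + 0.1172) − 1 = 0.2864%
Difference (ex-post − ex-ante) = -3.9562% → -3.96%.

-3.96%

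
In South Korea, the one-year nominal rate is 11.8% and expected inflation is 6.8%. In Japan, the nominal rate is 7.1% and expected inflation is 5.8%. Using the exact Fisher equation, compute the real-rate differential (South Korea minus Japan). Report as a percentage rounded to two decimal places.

3.45%

South Korea: (1 + 0.1180)/(1 + 0.0680) − 1 = 4.6816%
Japan: (1 + 0.0710)/(1 + 0.0580) − 1 = 1.2287%
Differential = 4.6816% − 1.2287% = 3.4529% → 3.45%.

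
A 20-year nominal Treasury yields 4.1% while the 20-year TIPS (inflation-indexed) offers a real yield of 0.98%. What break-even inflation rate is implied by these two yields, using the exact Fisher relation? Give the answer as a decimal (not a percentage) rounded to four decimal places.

0.0309

(1 + π) = (1 + i)/(1 + r) = 1.04100 / 1.00980 = 1.030897
Break-even inflation = 1.030897 − 1 → 0.0309.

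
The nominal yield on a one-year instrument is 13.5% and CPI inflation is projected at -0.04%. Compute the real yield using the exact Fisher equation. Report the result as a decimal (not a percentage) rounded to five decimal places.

0.13545

By the Fisher relation, 1 + r = (1 + i)/(1 + π).
1 + r = 1.13500 / 0.99960 = 1.135454
r = 1.135454 − 1 = 13.5454%, i.e. 0.13545.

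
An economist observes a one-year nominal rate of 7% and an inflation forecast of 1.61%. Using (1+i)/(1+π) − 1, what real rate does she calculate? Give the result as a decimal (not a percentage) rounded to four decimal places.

0.0530

By the Fisher relation, 1 + r = (1 + i)/(1 + π).
1 + r = 1.07000 / 1.01610 = 1.053046
r = 1.053046 − 1 = 5.3046%, i.e. 0.0530.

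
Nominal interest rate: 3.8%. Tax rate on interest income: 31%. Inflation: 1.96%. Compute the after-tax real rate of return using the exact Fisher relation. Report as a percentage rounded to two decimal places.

After-tax nominal return = 3.8% × (1 − 0.31) = 2.6220%.
1 + r = 1.02622 / 1.01960 = 1.006493
After-tax real rate = 1.006493 − 1 → 0.65%.

0.65%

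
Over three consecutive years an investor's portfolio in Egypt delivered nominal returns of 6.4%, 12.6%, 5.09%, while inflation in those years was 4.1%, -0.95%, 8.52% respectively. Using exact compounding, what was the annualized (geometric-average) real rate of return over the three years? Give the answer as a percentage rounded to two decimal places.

Compound the nominal returns: 1.0640 × 1.1260 × 1.0509 = 1.25904546.
Compound inflation: 1.0410 × 0.9905 × 1.0852 = 1.11896111.
Deflate: 1.25904546 / 1.11896111 = 1.12519143.
Annualized real rate = 1.12519143^(1/3) − 1 = 4.0101% → 4.01%.

4.01%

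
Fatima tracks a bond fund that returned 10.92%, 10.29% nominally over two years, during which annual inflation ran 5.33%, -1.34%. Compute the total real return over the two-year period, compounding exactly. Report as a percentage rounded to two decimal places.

Nominal growth factor = 1.1092 × 1.1029 = 1.223337
Price-level growth factor = 1.0533 × 0.9866 = 1.039186
Real growth factor = 1.223337 / 1.039186 = 1.177207
Total real return = 1.177207 − 1 → 17.72%.

17.72%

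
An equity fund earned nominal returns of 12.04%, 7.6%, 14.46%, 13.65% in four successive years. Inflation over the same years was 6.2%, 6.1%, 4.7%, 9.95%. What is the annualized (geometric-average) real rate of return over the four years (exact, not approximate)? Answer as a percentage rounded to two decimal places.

4.86%

Compound the nominal returns: 1.1204 × 1.0760 × 1.1446 × 1.1365 = 1.56822565.
Compound inflation: 1.0620 × 1.0610 × 1.0470 × 1.0995 = 1.29712496.
Deflate: 1.56822565 / 1.29712496 = 1.20900121.
Annualized real rate = 1.20900121^(1/4) − 1 = 4.8592% → 4.86%.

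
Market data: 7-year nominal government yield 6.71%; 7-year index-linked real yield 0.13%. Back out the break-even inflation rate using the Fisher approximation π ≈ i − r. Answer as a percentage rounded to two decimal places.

π ≈ i − r = 6.71% − 0.13% → 6.58%.

6.58%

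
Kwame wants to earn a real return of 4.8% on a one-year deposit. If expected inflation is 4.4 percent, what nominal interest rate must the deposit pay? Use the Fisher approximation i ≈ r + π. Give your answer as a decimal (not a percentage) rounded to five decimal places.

0.09200

i ≈ r + π = 4.8% + 4.4% = 0.09200.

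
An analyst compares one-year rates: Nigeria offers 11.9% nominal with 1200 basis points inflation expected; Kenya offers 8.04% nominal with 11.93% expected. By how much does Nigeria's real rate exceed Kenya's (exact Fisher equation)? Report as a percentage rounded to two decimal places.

Nigeria: (1 + 0.1190)/(1 + 0.1200) − 1 = -0.0893%
Kenya: (1 + 0.0804)/(1 + 0.1193) − 1 = -3.4754%
Differential = -0.0893% − (-3.4754%) = 3.3861% → 3.39%.

3.39%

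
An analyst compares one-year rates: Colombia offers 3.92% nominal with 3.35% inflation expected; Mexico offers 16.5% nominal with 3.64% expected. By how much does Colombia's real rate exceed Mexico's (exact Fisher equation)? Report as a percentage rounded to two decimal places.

-11.86%

Colombia: (1 + 0.0392)/(1 + 0.0335) − 1 = 0.5515%
Mexico: (1 + 0.1650)/(1 + 0.0364) − 1 = 12.4083%
Differential = 0.5515% − 12.4083% = -11.8568% → -11.86%.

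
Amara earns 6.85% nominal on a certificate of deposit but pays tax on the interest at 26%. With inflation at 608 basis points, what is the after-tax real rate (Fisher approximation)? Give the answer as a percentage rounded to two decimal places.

After-tax nominal return = 6.85% × (1 − 0.26) = 5.0690%.
r ≈ 5.0690% − 6.08% → -1.01%.

-1.01%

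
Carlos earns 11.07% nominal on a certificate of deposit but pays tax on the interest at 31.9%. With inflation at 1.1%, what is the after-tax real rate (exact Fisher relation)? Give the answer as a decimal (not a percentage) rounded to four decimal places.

After-tax nominal return = 11.07% × (1 − 0.319) = 7.53867%.
1 + r = 1.0753867 / 1.01100 = 1.063686
After-tax real rate = 1.063686 − 1 → 0.0637.

0.0637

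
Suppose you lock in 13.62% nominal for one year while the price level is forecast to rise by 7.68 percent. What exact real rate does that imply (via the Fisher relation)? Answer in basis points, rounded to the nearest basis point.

552 basis points

By the Fisher relation, 1 + r = (1 + i)/(1 + π).
1 + r = 1.13620 / 1.07680 = 1.055163
r = 1.055163 − 1 = 5.5163%, i.e. 552 basis points.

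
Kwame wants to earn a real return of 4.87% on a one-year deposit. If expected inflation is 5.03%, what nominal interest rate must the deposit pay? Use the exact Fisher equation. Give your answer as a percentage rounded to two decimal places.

(1 + i) = (1 + r)(1 + π) = 1.04870 × 1.05030 = 1.10144961
i = 1.10144961 − 1, so the required nominal rate is 10.14%.

10.14%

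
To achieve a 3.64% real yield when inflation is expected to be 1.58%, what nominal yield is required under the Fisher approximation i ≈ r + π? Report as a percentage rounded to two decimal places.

i ≈ r + π = 3.64% + 1.58% = 5.22%.

5.22%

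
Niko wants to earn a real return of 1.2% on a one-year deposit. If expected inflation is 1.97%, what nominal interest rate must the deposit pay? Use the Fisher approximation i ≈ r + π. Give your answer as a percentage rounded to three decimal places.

3.170%

i ≈ r + π = 1.2% + 1.97% = 3.170%.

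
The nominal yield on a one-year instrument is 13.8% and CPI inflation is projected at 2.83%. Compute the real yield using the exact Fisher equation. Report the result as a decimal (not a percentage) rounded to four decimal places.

0.1067

By the Fisher identity, 1 + r = (1 + i)/(1 + π).
1 + r = 1.13800 / 1.02830 = 1.106681
r = 1.106681 − 1 = 10.6681%, i.e. 0.1067.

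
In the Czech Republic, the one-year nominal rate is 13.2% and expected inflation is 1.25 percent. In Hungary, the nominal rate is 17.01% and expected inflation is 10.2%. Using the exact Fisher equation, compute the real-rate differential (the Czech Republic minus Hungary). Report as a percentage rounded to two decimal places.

The Czech Republic: (1 + 0.1320)/(1 + 0.0125) − 1 = 11.8025%
Hungary: (1 + 0.1701)/(1 + 0.1020) − 1 = 6.1797%
Differential = 11.8025% − 6.1797% = 5.6228% → 5.62%.

5.62%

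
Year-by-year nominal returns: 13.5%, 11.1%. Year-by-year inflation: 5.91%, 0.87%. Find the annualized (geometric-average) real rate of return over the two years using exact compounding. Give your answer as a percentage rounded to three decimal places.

Compound the nominal returns: 1.1350 × 1.1110 = 1.26098500.
Compound inflation: 1.0591 × 1.0087 = 1.06831417.
Deflate: 1.26098500 / 1.06831417 = 1.18035035.
Annualized real rate = 1.18035035^(1/2) − 1 = 8.6439% → 8.644%.

8.644%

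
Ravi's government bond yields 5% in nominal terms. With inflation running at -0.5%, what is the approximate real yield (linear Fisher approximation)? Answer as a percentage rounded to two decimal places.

5.50%

r ≈ i − π = 5% − (-0.5%) = 5.50%.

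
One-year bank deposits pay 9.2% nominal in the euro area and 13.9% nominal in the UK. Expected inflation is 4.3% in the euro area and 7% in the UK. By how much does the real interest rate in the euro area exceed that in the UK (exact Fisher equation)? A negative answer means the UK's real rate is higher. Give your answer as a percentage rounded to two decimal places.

The euro area: (1 + 0.0920)/(1 + 0.0430) − 1 = 4.6980%
The UK: (1 + 0.1390)/(1 + 0.0700) − 1 = 6.4486%
Differential = 4.6980% − 6.4486% = -1.7506% → -1.75%.

-1.75%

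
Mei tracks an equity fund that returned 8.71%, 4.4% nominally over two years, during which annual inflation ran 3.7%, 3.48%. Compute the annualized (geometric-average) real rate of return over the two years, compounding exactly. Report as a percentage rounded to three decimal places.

Nominal growth factor = 1.0871 × 1.0440 = 1.13493240
Price-level growth factor = 1.0370 × 1.0348 = 1.07308760
Real growth factor = 1.13493240 / 1.07308760 = 1.05763257
Annualized real rate = 1.05763257^(1/2) − 1 = 2.8413% → 2.841%.

2.841%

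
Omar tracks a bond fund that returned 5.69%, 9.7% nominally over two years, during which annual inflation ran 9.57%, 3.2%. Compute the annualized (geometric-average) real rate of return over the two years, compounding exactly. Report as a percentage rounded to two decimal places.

Compound the nominal returns: 1.0569 × 1.0970 = 1.15941930.
Compound inflation: 1.0957 × 1.0320 = 1.13076240.
Deflate: 1.15941930 / 1.13076240 = 1.02534299.
Annualized real rate = 1.02534299^(1/2) − 1 = 1.2592% → 1.26%.

1.26%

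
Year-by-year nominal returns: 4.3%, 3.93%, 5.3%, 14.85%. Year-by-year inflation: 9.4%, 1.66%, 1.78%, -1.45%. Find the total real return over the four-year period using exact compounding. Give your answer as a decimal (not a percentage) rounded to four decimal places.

Compound the nominal returns: 1.0430 × 1.0393 × 1.0530 × 1.1485 = 1.310945.
Compound inflation: 1.0940 × 1.0166 × 1.0178 × 0.9855 = 1.115543.
Deflate: 1.310945 / 1.115543 = 1.175163.
Total real return = 1.175163 − 1 → 0.1752.

0.1752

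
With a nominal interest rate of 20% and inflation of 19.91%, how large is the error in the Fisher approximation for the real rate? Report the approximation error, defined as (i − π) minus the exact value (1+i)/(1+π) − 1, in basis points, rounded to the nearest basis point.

1 basis points

Approximate: r ≈ 20.000% − 19.910% = 0.0900%
Exact: (1 + 0.2000)/(1 + 0.1991) − 1 = 0.0751%
Error = 0.0900% − 0.0751% = 0.0149% → 1 basis points.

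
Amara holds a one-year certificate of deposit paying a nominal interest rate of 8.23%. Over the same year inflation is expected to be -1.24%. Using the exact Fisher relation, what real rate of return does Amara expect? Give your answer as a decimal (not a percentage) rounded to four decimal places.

0.0959

By the Fisher relation, 1 + r = (1 + i)/(1 + π).
1 + r = 1.08230 / 0.98760 = 1.095889
r = 1.095889 − 1 = 9.5889%, i.e. 0.0959.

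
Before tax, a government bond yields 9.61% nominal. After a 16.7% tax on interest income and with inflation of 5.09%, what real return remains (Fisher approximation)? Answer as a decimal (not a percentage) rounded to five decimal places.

After-tax nominal return = 9.61% × (1 − 0.167) = 8.00513%.
r ≈ 8.00513% − 5.09% → 0.02915.

0.02915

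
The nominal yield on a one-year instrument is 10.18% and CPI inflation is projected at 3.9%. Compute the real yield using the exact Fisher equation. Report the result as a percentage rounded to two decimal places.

6.04%

By the Fisher identity, 1 + r = (1 + i)/(1 + π).
1 + r = 1.10180 / 1.03900 = 1.060443
r = 1.060443 − 1 = 6.0443%, i.e. 6.04%.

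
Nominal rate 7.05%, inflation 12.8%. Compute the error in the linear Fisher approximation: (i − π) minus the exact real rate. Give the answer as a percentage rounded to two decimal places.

-0.65%

Approximate: r ≈ 7.050% − 12.800% = -5.7500%
Exact: (1 + 0.0705)/(1 + 0.1280) − 1 = -5.0975%
Error = -5.7500% − (-5.0975%) = -0.6525% → -0.65%.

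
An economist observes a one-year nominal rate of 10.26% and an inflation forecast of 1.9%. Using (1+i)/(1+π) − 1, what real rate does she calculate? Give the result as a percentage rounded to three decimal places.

8.204%

By the Fisher relation, 1 + r = (1 + i)/(1 + π).
1 + r = 1.10260 / 1.01900 = 1.082041
r = 1.082041 − 1 = 8.2041%, i.e. 8.204%.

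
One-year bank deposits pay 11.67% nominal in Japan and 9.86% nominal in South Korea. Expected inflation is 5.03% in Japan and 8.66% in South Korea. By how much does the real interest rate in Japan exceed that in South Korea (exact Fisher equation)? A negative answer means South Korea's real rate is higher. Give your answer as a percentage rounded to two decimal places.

5.22%

Japan: (1 + 0.1167)/(1 + 0.0503) − 1 = 6.3220%
South Korea: (1 + 0.0986)/(1 + 0.0866) − 1 = 1.1044%
Differential = 6.3220% − 1.1044% = 5.2176% → 5.22%.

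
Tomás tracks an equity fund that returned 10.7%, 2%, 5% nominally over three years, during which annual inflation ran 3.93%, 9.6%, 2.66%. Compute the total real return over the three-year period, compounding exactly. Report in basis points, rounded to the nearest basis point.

Nominal growth factor = 1.1070 × 1.0200 × 1.0500 = 1.185597
Price-level growth factor = 1.0393 × 1.0960 × 1.0266 = 1.169372
Real growth factor = 1.185597 / 1.169372 = 1.013875
Total real return = 1.013875 − 1 → 139 basis points.

139 basis points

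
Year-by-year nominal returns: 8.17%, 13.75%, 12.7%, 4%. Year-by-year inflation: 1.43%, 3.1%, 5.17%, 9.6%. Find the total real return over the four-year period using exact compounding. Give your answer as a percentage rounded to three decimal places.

19.643%

Nominal growth factor = 1.0817 × 1.1375 × 1.1270 × 1.0400 = 1.442167
Price-level growth factor = 1.0143 × 1.0310 × 1.0517 × 1.0960 = 1.205390
Real growth factor = 1.442167 / 1.205390 = 1.196432
Total real return = 1.196432 − 1 → 19.643%.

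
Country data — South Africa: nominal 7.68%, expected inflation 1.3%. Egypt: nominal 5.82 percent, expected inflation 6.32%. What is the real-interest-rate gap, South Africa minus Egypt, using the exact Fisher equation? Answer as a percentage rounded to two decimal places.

South Africa: (1 + 0.0768)/(1 + 0.0130) − 1 = 6.2981%
Egypt: (1 + 0.0582)/(1 + 0.0632) − 1 = -0.4703%
Differential = 6.2981% − (-0.4703%) = 6.7684% → 6.77%.

6.77%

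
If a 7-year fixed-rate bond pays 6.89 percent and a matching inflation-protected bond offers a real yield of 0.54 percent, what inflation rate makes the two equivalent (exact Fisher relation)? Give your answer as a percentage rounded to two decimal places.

(1 + π) = (1 + i)/(1 + r) = 1.06890 / 1.00540 = 1.063159
Break-even inflation = 1.063159 − 1 → 6.32%.

6.32%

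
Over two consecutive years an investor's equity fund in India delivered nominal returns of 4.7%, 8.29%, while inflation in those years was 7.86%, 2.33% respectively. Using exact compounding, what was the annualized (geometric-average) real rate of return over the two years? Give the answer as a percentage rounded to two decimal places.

Nominal growth factor = 1.0470 × 1.0829 = 1.13379630
Price-level growth factor = 1.0786 × 1.0233 = 1.10373138
Real growth factor = 1.13379630 / 1.10373138 = 1.02723935
Annualized real rate = 1.02723935^(1/2) − 1 = 1.3528% → 1.35%.

1.35%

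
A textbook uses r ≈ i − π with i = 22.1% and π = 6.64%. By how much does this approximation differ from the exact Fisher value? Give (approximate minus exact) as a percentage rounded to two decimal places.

Approximate: r ≈ 22.100% − 6.640% = 15.4600%
Exact: (1 + 0.2210)/(1 + 0.0664) − 1 = 14.4974%
Error = 15.4600% − 14.4974% = 0.9626% → 0.96%.

0.96%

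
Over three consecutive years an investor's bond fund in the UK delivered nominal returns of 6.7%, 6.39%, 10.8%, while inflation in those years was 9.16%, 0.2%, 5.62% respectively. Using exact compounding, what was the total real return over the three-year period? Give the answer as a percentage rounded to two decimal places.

Nominal growth factor = 1.0670 × 1.0639 × 1.1080 = 1.257781
Price-level growth factor = 1.0916 × 1.0020 × 1.0562 = 1.155254
Real growth factor = 1.257781 / 1.155254 = 1.088749
Total real return = 1.088749 − 1 → 8.87%.

8.87%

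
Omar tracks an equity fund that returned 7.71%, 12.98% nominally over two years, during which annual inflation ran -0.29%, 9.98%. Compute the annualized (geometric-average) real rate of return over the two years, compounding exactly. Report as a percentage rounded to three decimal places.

Nominal growth factor = 1.0771 × 1.1298 = 1.21690758
Price-level growth factor = 0.9971 × 1.0998 = 1.09661058
Real growth factor = 1.21690758 / 1.09661058 = 1.10969892
Annualized real rate = 1.10969892^(1/2) − 1 = 5.3422% → 5.342%.

5.342%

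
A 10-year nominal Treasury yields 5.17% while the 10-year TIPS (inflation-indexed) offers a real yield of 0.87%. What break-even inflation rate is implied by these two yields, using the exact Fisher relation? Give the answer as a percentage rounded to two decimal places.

4.26%

(1 + π) = (1 + i)/(1 + r) = 1.05170 / 1.00870 = 1.042629
Break-even inflation = 1.042629 − 1 → 4.26%.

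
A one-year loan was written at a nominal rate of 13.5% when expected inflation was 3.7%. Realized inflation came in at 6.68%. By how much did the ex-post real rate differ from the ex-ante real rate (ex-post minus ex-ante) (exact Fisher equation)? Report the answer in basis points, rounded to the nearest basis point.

-306 basis points

Ex-ante: (1 + 0.1350)/(1 + 0.0370) − 1 = 9.4503%
Ex-post: (1 + 0.1350)/(1 + 0.0668) − 1 = 6.3930%
Difference (ex-post − ex-ante) = -3.0574% → -306 basis points.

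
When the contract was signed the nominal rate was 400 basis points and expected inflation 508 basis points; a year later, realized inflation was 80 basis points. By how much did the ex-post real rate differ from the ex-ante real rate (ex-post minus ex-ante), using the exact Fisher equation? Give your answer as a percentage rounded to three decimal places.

4.202%

Ex-ante: (1 + 0.0400)/(1 + 0.0508) − 1 = -1.0278%
Ex-post: (1 + 0.0400)/(1 + 0.0080) − 1 = 3.1746%
Difference (ex-post − ex-ante) = 4.2024% → 4.202%.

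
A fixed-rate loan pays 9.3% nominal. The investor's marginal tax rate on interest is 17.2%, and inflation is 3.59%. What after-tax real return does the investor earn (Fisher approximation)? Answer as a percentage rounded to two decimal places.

After-tax nominal return = 9.3% × (1 − 0.172) = 7.7004%.
r ≈ 7.7004% − 3.59% → 4.11%.

4.11%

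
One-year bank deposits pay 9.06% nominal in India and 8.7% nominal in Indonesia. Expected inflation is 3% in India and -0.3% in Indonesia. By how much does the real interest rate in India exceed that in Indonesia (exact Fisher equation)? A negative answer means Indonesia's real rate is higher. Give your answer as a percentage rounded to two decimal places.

-3.14%

India: (1 + 0.0906)/(1 + 0.0300) − 1 = 5.8835%
Indonesia: (1 + 0.0870)/(1 − 0.0030) − 1 = 9.0271%
Differential = 5.8835% − 9.0271% = -3.1436% → -3.14%.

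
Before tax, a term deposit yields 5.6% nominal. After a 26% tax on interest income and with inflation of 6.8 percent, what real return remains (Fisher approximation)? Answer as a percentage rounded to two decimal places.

-2.66%

After-tax nominal return = 5.6% × (1 − 0.26) = 4.1440%.
r ≈ 4.1440% − 6.8% → -2.66%.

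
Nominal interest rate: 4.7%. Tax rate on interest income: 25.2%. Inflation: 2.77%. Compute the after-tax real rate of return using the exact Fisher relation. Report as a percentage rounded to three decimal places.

After-tax nominal return = 4.7% × (1 − 0.252) = 3.5156%.
1 + r = 1.035156 / 1.02770 = 1.00725504
After-tax real rate = 1.00725504 − 1 → 0.726%.

0.726%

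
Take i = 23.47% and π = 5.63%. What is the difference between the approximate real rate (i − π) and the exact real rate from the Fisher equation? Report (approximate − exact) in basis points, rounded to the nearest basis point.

Approximate: r ≈ 23.470% − 5.630% = 17.8400%
Exact: (1 + 0.2347)/(1 + 0.0563) − 1 = 16.8891%
Error = 17.8400% − 16.8891% = 0.9509% → 95 basis points.

95 basis points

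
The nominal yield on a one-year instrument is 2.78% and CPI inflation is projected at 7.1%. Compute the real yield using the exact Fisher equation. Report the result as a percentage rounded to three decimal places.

-4.034%

By the Fisher relation, 1 + r = (1 + i)/(1 + π).
1 + r = 1.02780 / 1.07100 = 0.959664
r = 0.959664 − 1 = -4.0336%, i.e. -4.034%.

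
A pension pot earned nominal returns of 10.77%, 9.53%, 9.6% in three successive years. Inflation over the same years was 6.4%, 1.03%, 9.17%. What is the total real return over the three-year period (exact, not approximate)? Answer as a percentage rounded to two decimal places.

Nominal growth factor = 1.1077 × 1.0953 × 1.0960 = 1.329737
Price-level growth factor = 1.0640 × 1.0103 × 1.0917 = 1.173533
Real growth factor = 1.329737 / 1.173533 = 1.133106
Total real return = 1.133106 − 1 → 13.31%.

13.31%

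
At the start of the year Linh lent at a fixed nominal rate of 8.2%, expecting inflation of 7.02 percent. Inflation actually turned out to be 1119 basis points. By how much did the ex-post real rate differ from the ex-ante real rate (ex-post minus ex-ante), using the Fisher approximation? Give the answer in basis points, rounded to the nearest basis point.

-417 basis points

Ex-ante: 8.2% − 7.02% = 1.180%
Ex-post: 8.2% − 11.19% = -2.990%
Difference (ex-post − ex-ante) = -4.1700% → -417 basis points.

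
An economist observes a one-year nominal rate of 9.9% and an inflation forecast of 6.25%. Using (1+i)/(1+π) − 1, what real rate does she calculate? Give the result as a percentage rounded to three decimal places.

By the Fisher identity, 1 + r = (1 + i)/(1 + π).
1 + r = 1.09900 / 1.06250 = 1.034353
r = 1.034353 − 1 = 3.4353%, i.e. 3.435%.

3.435%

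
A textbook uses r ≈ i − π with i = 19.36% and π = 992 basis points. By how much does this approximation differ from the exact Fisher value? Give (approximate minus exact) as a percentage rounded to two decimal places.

0.85%

Approximate: r ≈ 19.360% − 9.920% = 9.4400%
Exact: (1 + 0.1936)/(1 + 0.0992) − 1 = 8.5881%
Error = 9.4400% − 8.5881% = 0.8519% → 0.85%.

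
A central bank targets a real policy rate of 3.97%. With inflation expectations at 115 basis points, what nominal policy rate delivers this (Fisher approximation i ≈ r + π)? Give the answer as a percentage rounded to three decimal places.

i ≈ r + π = 3.97% + 1.15% = 5.120%.

5.120%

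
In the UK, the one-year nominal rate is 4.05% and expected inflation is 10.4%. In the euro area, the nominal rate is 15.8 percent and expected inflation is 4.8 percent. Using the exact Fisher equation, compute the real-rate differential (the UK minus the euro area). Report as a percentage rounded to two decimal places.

-16.25%

The UK: (1 + 0.0405)/(1 + 0.1040) − 1 = -5.7518%
The euro area: (1 + 0.1580)/(1 + 0.0480) − 1 = 10.4962%
Differential = -5.7518% − 10.4962% = -16.2480% → -16.25%.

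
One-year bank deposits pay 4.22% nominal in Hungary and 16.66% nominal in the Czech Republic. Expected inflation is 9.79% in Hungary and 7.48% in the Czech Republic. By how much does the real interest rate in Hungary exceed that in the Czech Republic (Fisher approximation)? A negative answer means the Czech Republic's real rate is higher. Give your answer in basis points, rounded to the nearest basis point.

Hungary: 4.22% − 9.79% = -5.570%
The Czech Republic: 16.66% − 7.48% = 9.180%
Differential = -14.750% → -1475 basis points.

-1475 basis points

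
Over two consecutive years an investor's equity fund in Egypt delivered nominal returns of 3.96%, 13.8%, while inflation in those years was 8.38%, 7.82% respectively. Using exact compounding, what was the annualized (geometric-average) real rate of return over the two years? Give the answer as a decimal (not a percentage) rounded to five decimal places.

0.00619

Compound the nominal returns: 1.0396 × 1.1380 = 1.18306480.
Compound inflation: 1.0838 × 1.0782 = 1.16855316.
Deflate: 1.18306480 / 1.16855316 = 1.01241847.
Annualized real rate = 1.01241847^(1/2) − 1 = 0.6190% → 0.00619.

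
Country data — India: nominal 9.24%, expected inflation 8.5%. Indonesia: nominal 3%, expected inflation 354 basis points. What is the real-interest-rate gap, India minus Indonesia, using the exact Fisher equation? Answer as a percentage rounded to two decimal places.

India: (1 + 0.0924)/(1 + 0.0850) − 1 = 0.6820%
Indonesia: (1 + 0.0300)/(1 + 0.0354) − 1 = -0.5215%
Differential = 0.6820% − (-0.5215%) = 1.2036% → 1.20%.

1.20%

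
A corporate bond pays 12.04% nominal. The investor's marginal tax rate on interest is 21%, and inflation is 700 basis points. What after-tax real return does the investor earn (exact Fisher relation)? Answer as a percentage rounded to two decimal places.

2.35%

After-tax nominal return = 12.04% × (1 − 0.21) = 9.5116%.
1 + r = 1.095116 / 1.07000 = 1.023473
After-tax real rate = 1.023473 − 1 → 2.35%.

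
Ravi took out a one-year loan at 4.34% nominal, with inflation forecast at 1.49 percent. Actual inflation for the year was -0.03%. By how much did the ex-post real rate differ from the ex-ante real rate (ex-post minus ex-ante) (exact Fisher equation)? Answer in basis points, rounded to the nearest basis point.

156 basis points

Ex-ante: (1 + 0.0434)/(1 + 0.0149) − 1 = 2.8082%
Ex-post: (1 + 0.0434)/(1 − 0.0003) − 1 = 4.3713%
Difference (ex-post − ex-ante) = 1.5632% → 156 basis points.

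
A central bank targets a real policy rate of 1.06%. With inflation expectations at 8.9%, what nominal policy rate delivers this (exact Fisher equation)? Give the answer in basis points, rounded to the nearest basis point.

(1 + i) = (1 + r)(1 + π) = 1.01060 × 1.08900 = 1.1005434
i = 1.1005434 − 1, so the required nominal rate is 1005 basis points.

1005 basis points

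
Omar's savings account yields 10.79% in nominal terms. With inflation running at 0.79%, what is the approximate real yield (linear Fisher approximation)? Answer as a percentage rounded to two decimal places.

10.00%

r ≈ i − π = 10.79% − 0.79% = 10.00%.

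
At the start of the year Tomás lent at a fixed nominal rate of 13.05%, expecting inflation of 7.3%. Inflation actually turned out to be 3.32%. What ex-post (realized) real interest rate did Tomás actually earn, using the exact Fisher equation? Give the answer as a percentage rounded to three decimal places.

Ex-post: (1 + 0.1305)/(1 + 0.0332) − 1 = 9.4173%
So the realized real rate is 9.417%.

9.417%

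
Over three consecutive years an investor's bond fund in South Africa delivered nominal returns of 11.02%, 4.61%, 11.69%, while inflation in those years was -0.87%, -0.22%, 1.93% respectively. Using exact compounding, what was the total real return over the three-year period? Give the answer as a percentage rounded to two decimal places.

28.66%

Nominal growth factor = 1.1102 × 1.0461 × 1.1169 = 1.297146
Price-level growth factor = 0.9913 × 0.9978 × 1.0193 = 1.008209
Real growth factor = 1.297146 / 1.008209 = 1.286584
Total real return = 1.286584 − 1 → 28.66%.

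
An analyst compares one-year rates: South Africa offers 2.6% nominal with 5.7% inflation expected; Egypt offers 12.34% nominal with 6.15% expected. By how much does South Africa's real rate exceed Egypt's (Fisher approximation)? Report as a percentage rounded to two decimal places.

South Africa: 2.6% − 5.7% = -3.100%
Egypt: 12.34% − 6.15% = 6.190%
Differential = -9.290% → -9.29%.

-9.29%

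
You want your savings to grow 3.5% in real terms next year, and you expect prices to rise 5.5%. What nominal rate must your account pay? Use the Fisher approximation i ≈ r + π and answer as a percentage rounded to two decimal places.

i ≈ r + π = 3.5% + 5.5% = 9.00%.

9.00%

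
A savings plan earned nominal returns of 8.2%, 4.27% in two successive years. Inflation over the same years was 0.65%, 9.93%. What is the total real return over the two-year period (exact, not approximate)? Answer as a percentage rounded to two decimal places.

Compound the nominal returns: 1.0820 × 1.0427 = 1.128201.
Compound inflation: 1.0065 × 1.0993 = 1.106445.
Deflate: 1.128201 / 1.106445 = 1.019663.
Total real return = 1.019663 − 1 → 1.97%.

1.97%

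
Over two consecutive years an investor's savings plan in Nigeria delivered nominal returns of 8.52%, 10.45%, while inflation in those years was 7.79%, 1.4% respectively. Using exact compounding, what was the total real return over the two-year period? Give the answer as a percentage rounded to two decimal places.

Nominal growth factor = 1.0852 × 1.1045 = 1.198603
Price-level growth factor = 1.0779 × 1.0140 = 1.092991
Real growth factor = 1.198603 / 1.092991 = 1.096627
Total real return = 1.096627 − 1 → 9.66%.

9.66%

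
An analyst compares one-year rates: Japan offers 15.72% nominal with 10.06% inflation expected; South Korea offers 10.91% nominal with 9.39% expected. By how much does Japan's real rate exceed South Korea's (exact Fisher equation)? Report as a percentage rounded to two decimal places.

3.75%

Japan: (1 + 0.1572)/(1 + 0.1006) − 1 = 5.1426%
South Korea: (1 + 0.1091)/(1 + 0.0939) − 1 = 1.3895%
Differential = 5.1426% − 1.3895% = 3.7531% → 3.75%.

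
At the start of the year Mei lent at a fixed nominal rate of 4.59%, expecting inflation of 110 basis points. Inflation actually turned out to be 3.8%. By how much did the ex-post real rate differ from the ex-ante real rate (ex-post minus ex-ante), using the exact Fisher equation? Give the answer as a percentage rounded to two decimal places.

-2.69%

Ex-ante: (1 + 0.0459)/(1 + 0.0110) − 1 = 3.4520%
Ex-post: (1 + 0.0459)/(1 + 0.0380) − 1 = 0.7611%
Difference (ex-post − ex-ante) = -2.6909% → -2.69%.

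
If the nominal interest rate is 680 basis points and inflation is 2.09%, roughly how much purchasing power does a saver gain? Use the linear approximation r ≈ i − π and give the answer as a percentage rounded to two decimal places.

r ≈ i − π = 6.8% − 2.09% = 4.71%.

4.71%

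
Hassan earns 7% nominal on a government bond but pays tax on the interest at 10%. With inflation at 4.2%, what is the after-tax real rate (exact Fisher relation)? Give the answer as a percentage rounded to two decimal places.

After-tax nominal return = 7% × (1 − 0.1) = 6.3000%.
1 + r = 1.06300 / 1.04200 = 1.020154
After-tax real rate = 1.020154 − 1 → 2.02%.

2.02%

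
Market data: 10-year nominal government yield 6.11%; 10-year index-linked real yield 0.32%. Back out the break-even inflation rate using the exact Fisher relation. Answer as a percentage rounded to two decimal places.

(1 + π) = (1 + i)/(1 + r) = 1.06110 / 1.00320 = 1.057715
Break-even inflation = 1.057715 − 1 → 5.77%.

5.77%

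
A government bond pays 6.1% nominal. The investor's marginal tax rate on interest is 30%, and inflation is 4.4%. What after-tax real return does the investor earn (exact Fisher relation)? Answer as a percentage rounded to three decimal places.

After-tax nominal return = 6.1% × (1 − 0.3) = 4.2700%.
1 + r = 1.04270 / 1.04400 = 0.9987548
After-tax real rate = 0.9987548 − 1 → -0.125%.

-0.125%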